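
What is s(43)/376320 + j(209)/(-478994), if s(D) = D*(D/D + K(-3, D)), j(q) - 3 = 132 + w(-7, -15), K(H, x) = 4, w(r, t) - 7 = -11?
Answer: 5368579/18025502208 ≈ 0.00029783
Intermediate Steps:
w(r, t) = -4 (w(r, t) = 7 - 11 = -4)
j(q) = 131 (j(q) = 3 + (132 - 4) = 3 + 128 = 131)
s(D) = 5*D (s(D) = D*(D/D + 4) = D*(1 + 4) = D*5 = 5*D)
s(43)/376320 + j(209)/(-478994) = (5*43)/376320 + 131/(-478994) = 215*(1/376320) + 131*(-1/478994) = 43/75264 - 131/478994 = 5368579/18025502208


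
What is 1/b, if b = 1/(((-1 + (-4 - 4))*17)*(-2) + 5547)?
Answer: 5853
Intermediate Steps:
b = 1/5853 (b = 1/(((-1 - 8)*17)*(-2) + 5547) = 1/(-9*17*(-2) + 5547) = 1/(-153*(-2) + 5547) = 1/(306 + 5547) = 1/5853 ≈ 0.00017085)
1/b = 1/(1/5853) = 5853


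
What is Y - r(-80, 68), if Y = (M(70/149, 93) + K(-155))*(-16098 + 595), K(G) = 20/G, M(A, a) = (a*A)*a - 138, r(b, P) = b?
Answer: -281073857416/4619 ≈ -6.0852e+7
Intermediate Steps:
M(A, a) = -138 + A*a**2 (M(A, a) = (A*a)*a - 138 = A*a**2 - 138 = -138 + A*a**2)
Y = -281074226936/4619 (Y = ((-138 + (70/149)*93**2) + 20/(-155))*(-16098 + 595) = ((-138 + (70*(1/149))*8649) + 20*(-1/155))*(-15503) = ((-138 + (70/149)*8649) - 4/31)*(-15503) = ((-138 + 605430/149) - 4/31)*(-15503) = (584868/149 - 4/31)*(-15503) = (18130312/4619)*(-15503) = -281074226936/4619 ≈ -6.0852e+7)
Y - r(-80, 68) = -281074226936/4619 - 1*(-80) = -281074226936/4619 + 80 = -281073857416/4619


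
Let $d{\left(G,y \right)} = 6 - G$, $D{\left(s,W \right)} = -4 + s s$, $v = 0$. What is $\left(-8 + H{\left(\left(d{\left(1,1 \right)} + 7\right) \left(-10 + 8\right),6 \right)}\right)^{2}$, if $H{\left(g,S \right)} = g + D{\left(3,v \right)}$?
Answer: $729$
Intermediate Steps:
$D{\left(s,W \right)} = -4 + s^{2}$
$H{\left(g,S \right)} = 5 + g$ ($H{\left(g,S \right)} = g - \left(4 - 3^{2}\right) = g + \left(-4 + 9\right) = g + 5 = 5 + g$)
$\left(-8 + H{\left(\left(d{\left(1,1 \right)} + 7\right) \left(-10 + 8\right),6 \right)}\right)^{2} = \left(-8 + \left(5 + \left(\left(6 - 1\right) + 7\right) \left(-10 + 8\right)\right)\right)^{2} = \left(-8 + \left(5 + \left(\left(6 - 1\right) + 7\right) \left(-2\right)\right)\right)^{2} = \left(-8 + \left(5 + \left(5 + 7\right) \left(-2\right)\right)\right)^{2} = \left(-8 + \left(5 + 12 \left(-2\right)\right)\right)^{2} = \left(-8 + \left(5 - 24\right)\right)^{2} = \left(-8 - 19\right)^{2} = \left(-27\right)^{2} = 729$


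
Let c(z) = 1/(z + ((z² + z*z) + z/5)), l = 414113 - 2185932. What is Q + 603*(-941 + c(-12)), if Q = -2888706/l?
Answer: -152815336927747/269316488 ≈ -5.6742e+5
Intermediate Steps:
l = -1771819
c(z) = 1/(2*z² + 6*z/5) (c(z) = 1/(z + ((z² + z²) + z*(⅕))) = 1/(z + (2*z² + z/5)) = 1/(2*z² + 6*z/5))
Q = 2888706/1771819 (Q = -2888706/(-1771819) = -2888706*(-1/1771819) = 2888706/1771819 ≈ 1.6304)
Q + 603*(-941 + c(-12)) = 2888706/1771819 + 603*(-941 + (5/2)/(-12*(3 + 5*(-12)))) = 2888706/1771819 + 603*(-941 + (5/2)*(-1/12)/(3 - 60)) = 2888706/1771819 + 603*(-941 + (5/2)*(-1/12)/(-57)) = 2888706/1771819 + 603*(-941 + (5/2)*(-1/12)*(-1/57)) = 2888706/1771819 + 603*(-941 + 5/1368) = 2888706/1771819 + 603*(-1287283/1368) = 2888706/1771819 - 86247961/152 = -152815336927747/269316488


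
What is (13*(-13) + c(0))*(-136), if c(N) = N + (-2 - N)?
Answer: 23256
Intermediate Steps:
c(N) = -2
(13*(-13) + c(0))*(-136) = (13*(-13) - 2)*(-136) = (-169 - 2)*(-136) = -171*(-136) = 23256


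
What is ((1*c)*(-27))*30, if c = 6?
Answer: -4860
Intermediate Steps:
((1*c)*(-27))*30 = ((1*6)*(-27))*30 = (6*(-27))*30 = -162*30 = -4860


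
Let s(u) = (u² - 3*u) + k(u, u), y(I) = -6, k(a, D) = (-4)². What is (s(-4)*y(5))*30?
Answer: -7920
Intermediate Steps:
k(a, D) = 16
s(u) = 16 + u² - 3*u (s(u) = (u² - 3*u) + 16 = 16 + u² - 3*u)
(s(-4)*y(5))*30 = ((16 + (-4)² - 3*(-4))*(-6))*30 = ((16 + 16 + 12)*(-6))*30 = (44*(-6))*30 = -264*30 = -7920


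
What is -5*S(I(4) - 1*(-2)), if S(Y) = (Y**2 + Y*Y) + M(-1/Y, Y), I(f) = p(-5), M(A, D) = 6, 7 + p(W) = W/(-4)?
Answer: -1365/8 ≈ -170.63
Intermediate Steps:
p(W) = -7 - W/4 (p(W) = -7 + W/(-4) = -7 + W*(-1/4) = -7 - W/4)
I(f) = -23/4 (I(f) = -7 - 1/4*(-5) = -7 + 5/4 = -23/4)
S(Y) = 6 + 2*Y**2 (S(Y) = (Y**2 + Y*Y) + 6 = (Y**2 + Y**2) + 6 = 2*Y**2 + 6 = 6 + 2*Y**2)
-5*S(I(4) - 1*(-2)) = -5*(6 + 2*(-23/4 - 1*(-2))**2) = -5*(6 + 2*(-23/4 + 2)**2) = -5*(6 + 2*(-15/4)**2) = -5*(6 + 2*(225/16)) = -5*(6 + 225/8) = -5*273/8 = -1365/8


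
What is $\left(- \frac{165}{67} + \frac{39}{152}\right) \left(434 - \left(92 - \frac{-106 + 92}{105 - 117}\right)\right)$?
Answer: $- \frac{15419851}{20368} \approx -757.06$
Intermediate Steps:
$\left(- \frac{165}{67} + \frac{39}{152}\right) \left(434 - \left(92 - \frac{-106 + 92}{105 - 117}\right)\right) = \left(\left(-165\right) \frac{1}{67} + 39 \cdot \frac{1}{152}\right) \left(434 - \left(92 + \frac{14}{-12}\right)\right) = \left(- \frac{165}{67} + \frac{39}{152}\right) \left(434 - \frac{545}{6}\right) = - \frac{22467 \left(434 + \left(-92 + \frac{7}{6}\right)\right)}{10184} = - \frac{22467 \left(434 - \frac{545}{6}\right)}{10184} = \left(- \frac{22467}{10184}\right) \frac{2059}{6} = - \frac{15419851}{20368}$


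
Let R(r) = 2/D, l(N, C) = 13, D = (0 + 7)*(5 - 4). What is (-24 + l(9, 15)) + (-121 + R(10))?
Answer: -922/7 ≈ -131.71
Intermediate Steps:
D = 7 (D = 7*1 = 7)
R(r) = 2/7
(-24 + l(9, 15)) + (-121 + R(10)) = (-24 + 13) + (-121 + 2/7) = -11 - 845/7 = -922/7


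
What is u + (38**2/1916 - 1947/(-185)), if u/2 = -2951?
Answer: -522006332/88615 ≈ -5890.7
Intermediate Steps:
u = -5902 (u = 2*(-2951) = -5902)
u + (38**2/1916 - 1947/(-185)) = -5902 + (38**2/1916 - 1947/(-185)) = -5902 + (1444*(1/1916) - 1947*(-1/185)) = -5902 + (361/479 + 1947/185) = -5902 + 999398/88615 = -522006332/88615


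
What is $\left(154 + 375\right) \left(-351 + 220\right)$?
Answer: $-69299$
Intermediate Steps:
$\left(154 + 375\right) \left(-351 + 220\right) = 529 \left(-131\right) = -69299$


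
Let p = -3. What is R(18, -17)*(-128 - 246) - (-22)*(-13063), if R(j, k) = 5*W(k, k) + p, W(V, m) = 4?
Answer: -293744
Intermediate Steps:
R(j, k) = 17 (R(j, k) = 5*4 - 3 = 20 - 3 = 17)
R(18, -17)*(-128 - 246) - (-22)*(-13063) = 17*(-128 - 246) - (-22)*(-13063) = 17*(-374) - 1*287386 = -6358 - 287386 = -293744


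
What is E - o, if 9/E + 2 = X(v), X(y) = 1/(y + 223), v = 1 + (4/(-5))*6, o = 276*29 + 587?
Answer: -2088709/243 ≈ -8595.5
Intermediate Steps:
o = 8591 (o = 8004 + 587 = 8591)
v = -19/5 (v = 1 + (4*(-⅕))*6 = 1 - ⅘*6 = 1 - 24/5 = -19/5 ≈ -3.8000)
X(y) = 1/(223 + y)
E = -1096/243 (E = 9/(-2 + 1/(223 - 19/5)) = 9/(-2 + 1/(1096/5)) = 9/(-2 + 5/1096) = 9/(-2187/1096) = 9*(-1096/2187) = -1096/243 ≈ -4.5103)
E - o = -1096/243 - 1*8591 = -1096/243 - 8591 = -2088709/243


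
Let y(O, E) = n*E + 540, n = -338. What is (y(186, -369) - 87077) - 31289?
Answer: 6896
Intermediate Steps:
y(O, E) = 540 - 338*E (y(O, E) = -338*E + 540 = 540 - 338*E)
(y(186, -369) - 87077) - 31289 = ((540 - 338*(-369)) - 87077) - 31289 = ((540 + 124722) - 87077) - 31289 = (125262 - 87077) - 31289 = 38185 - 31289 = 6896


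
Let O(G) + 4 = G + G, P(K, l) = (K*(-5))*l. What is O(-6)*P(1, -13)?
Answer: -1040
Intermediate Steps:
P(K, l) = -5*K*l (P(K, l) = (-5*K)*l = -5*K*l)
O(G) = -4 + 2*G (O(G) = -4 + (G + G) = -4 + 2*G)
O(-6)*P(1, -13) = (-4 + 2*(-6))*(-5*1*(-13)) = (-4 - 12)*65 = -16*65 = -1040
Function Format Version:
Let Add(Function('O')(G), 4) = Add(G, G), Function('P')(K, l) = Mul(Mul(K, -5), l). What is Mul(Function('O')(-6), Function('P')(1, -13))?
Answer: -1040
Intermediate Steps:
Function('P')(K, l) = Mul(-5, K, l) (Function('P')(K, l) = Mul(Mul(-5, K), l) = Mul(-5, K, l))
Function('O')(G) = Add(-4, Mul(2, G)) (Function('O')(G) = Add(-4, Add(G, G)) = Add(-4, Mul(2, G)))
Mul(Function('O')(-6), Function('P')(1, -13)) = Mul(Add(-4, Mul(2, -6)), Mul(-5, 1, -13)) = Mul(Add(-4, -12), 65) = Mul(-16, 65) = -1040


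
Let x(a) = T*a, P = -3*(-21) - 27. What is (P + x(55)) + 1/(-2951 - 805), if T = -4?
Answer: -691105/3756 ≈ -184.00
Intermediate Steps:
P = 36 (P = 63 - 27 = 36)
x(a) = -4*a
(P + x(55)) + 1/(-2951 - 805) = (36 - 4*55) + 1/(-2951 - 805) = (36 - 220) + 1/(-3756) = -184 - 1/3756 = -691105/3756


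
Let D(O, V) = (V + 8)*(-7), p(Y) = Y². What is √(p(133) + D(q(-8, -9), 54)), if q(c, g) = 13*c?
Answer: √17255 ≈ 131.36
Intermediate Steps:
D(O, V) = -56 - 7*V (D(O, V) = (8 + V)*(-7) = -56 - 7*V)
√(p(133) + D(q(-8, -9), 54)) = √(133² + (-56 - 7*54)) = √(17689 + (-56 - 378)) = √(17689 - 434) = √17255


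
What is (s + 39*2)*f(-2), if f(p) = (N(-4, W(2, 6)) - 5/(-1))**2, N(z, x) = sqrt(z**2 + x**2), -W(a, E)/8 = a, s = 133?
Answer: 62667 + 8440*sqrt(17) ≈ 97466.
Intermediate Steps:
W(a, E) = -8*a
N(z, x) = sqrt(x**2 + z**2)
f(p) = (5 + 4*sqrt(17))**2 (f(p) = (sqrt((-8*2)**2 + (-4)**2) - 5/(-1))**2 = (sqrt((-16)**2 + 16) - 5*(-1))**2 = (sqrt(256 + 16) + 5)**2 = (sqrt(272) + 5)**2 = (4*sqrt(17) + 5)**2 = (5 + 4*sqrt(17))**2)
(s + 39*2)*f(-2) = (133 + 39*2)*(297 + 40*sqrt(17)) = (133 + 78)*(297 + 40*sqrt(17)) = 211*(297 + 40*sqrt(17)) = 62667 + 8440*sqrt(17)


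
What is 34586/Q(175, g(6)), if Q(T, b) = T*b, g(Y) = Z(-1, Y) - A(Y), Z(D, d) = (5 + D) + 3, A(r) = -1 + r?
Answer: 17293/175 ≈ 98.817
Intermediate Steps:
Z(D, d) = 8 + D
g(Y) = 8 - Y (g(Y) = (8 - 1) - (-1 + Y) = 7 + (1 - Y) = 8 - Y)
34586/Q(175, g(6)) = 34586/((175*(8 - 1*6))) = 34586/((175*(8 - 6))) = 34586/((175*2)) = 34586/350 = 34586*(1/350) = 17293/175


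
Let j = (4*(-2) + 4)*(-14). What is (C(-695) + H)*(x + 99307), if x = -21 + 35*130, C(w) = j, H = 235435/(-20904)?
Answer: 8092190417/1742 ≈ 4.6453e+6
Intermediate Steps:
H = -235435/20904 (H = 235435*(-1/20904) = -235435/20904 ≈ -11.263)
j = 56 (j = (-8 + 4)*(-14) = -4*(-14) = 56)
C(w) = 56
x = 4529 (x = -21 + 4550 = 4529)
(C(-695) + H)*(x + 99307) = (56 - 235435/20904)*(4529 + 99307) = (935189/20904)*103836 = 8092190417/1742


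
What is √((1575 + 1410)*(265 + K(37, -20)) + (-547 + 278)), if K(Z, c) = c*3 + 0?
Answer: 2*√152914 ≈ 782.08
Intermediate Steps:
K(Z, c) = 3*c (K(Z, c) = 3*c + 0 = 3*c)
√((1575 + 1410)*(265 + K(37, -20)) + (-547 + 278)) = √((1575 + 1410)*(265 + 3*(-20)) + (-547 + 278)) = √(2985*(265 - 60) - 269) = √(2985*205 - 269) = √(611925 - 269) = √611656 = 2*√152914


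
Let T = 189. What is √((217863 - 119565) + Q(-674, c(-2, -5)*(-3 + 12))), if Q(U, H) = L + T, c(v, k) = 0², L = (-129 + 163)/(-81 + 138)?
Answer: √319986201/57 ≈ 313.83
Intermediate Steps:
L = 34/57 ≈ 0.59649
c(v, k) = 0
Q(U, H) = 10807/57 (Q(U, H) = 34/57 + 189 = 10807/57)
√((217863 - 119565) + Q(-674, c(-2, -5)*(-3 + 12))) = √((217863 - 119565) + 10807/57) = √(98298 + 10807/57) = √(5613793/57) = √319986201/57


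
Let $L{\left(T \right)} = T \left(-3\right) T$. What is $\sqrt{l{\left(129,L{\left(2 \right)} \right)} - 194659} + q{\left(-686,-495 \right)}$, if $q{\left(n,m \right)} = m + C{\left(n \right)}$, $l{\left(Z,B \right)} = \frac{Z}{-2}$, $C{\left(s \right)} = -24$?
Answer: $-519 + \frac{i \sqrt{778894}}{2} \approx -519.0 + 441.27 i$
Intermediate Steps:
$L{\left(T \right)} = - 3 T^{2}$ ($L{\left(T \right)} = - 3 T T = - 3 T^{2}$)
$l{\left(Z,B \right)} = - \frac{Z}{2}$ ($l{\left(Z,B \right)} = Z \left(- \frac{1}{2}\right) = - \frac{Z}{2}$)
$q{\left(n,m \right)} = -24 + m$ ($q{\left(n,m \right)} = m - 24 = -24 + m$)
$\sqrt{l{\left(129,L{\left(2 \right)} \right)} - 194659} + q{\left(-686,-495 \right)} = \sqrt{\left(- \frac{1}{2}\right) 129 - 194659} - 519 = \sqrt{- \frac{129}{2} - 194659} - 519 = \sqrt{- \frac{389447}{2}} - 519 = \frac{i \sqrt{778894}}{2} - 519 = -519 + \frac{i \sqrt{778894}}{2}$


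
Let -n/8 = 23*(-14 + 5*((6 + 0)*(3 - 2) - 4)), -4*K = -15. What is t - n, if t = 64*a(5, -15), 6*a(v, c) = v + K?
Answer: -1928/3 ≈ -642.67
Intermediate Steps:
K = 15/4 (K = -1/4*(-15) = 15/4 ≈ 3.7500)
a(v, c) = 5/8 + v/6 (a(v, c) = (v + 15/4)/6 = (15/4 + v)/6 = 5/8 + v/6)
t = 280/3 (t = 64*(5/8 + (1/6)*5) = 64*(5/8 + 5/6) = 64*(35/24) = 280/3 ≈ 93.333)
n = 736 (n = -184*(-14 + 5*((6 + 0)*(3 - 2) - 4)) = -184*(-14 + 5*(6*1 - 4)) = -184*(-14 + 5*(6 - 4)) = -184*(-14 + 5*2) = -184*(-14 + 10) = -184*(-4) = -8*(-92) = 736)
t - n = 280/3 - 1*736 = 280/3 - 736 = -1928/3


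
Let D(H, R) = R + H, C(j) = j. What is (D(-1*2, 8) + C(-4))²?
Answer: 4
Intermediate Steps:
D(H, R) = H + R
(D(-1*2, 8) + C(-4))² = ((-1*2 + 8) - 4)² = ((-2 + 8) - 4)² = (6 - 4)² = 2² = 4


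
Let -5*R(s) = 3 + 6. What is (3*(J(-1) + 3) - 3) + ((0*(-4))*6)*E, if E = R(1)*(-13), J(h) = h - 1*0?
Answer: 3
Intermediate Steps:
J(h) = h (J(h) = h + 0 = h)
R(s) = -9/5 (R(s) = -(3 + 6)/5 = -⅕*9 = -9/5)
E = 117/5 (E = -9/5*(-13) = 117/5 ≈ 23.400)
(3*(J(-1) + 3) - 3) + ((0*(-4))*6)*E = (3*(-1 + 3) - 3) + ((0*(-4))*6)*(117/5) = (3*2 - 3) + (0*6)*(117/5) = (6 - 3) + 0*(117/5) = 3 + 0 = 3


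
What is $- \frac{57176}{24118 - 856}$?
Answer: $- \frac{28588}{11631} \approx -2.4579$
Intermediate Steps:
$- \frac{57176}{24118 - 856} = - \frac{57176}{23262} = \left(-57176\right) \frac{1}{23262} = - \frac{28588}{11631}$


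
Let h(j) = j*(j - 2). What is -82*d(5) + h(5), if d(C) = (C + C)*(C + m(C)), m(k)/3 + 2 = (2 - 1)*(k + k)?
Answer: -23765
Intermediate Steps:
m(k) = -6 + 6*k (m(k) = -6 + 3*((2 - 1)*(k + k)) = -6 + 3*(1*(2*k)) = -6 + 3*(2*k) = -6 + 6*k)
d(C) = 2*C*(-6 + 7*C) (d(C) = (C + C)*(C + (-6 + 6*C)) = (2*C)*(-6 + 7*C) = 2*C*(-6 + 7*C))
h(j) = j*(-2 + j)
-82*d(5) + h(5) = -164*5*(-6 + 7*5) + 5*(-2 + 5) = -164*5*(-6 + 35) + 5*3 = -164*5*29 + 15 = -82*290 + 15 = -23780 + 15 = -23765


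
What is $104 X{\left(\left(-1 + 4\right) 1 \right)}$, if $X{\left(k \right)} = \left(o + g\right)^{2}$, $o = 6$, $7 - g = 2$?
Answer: $12584$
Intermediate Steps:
$g = 5$ ($g = 7 - 2 = 5$)
$X{\left(k \right)} = 121$ ($X{\left(k \right)} = \left(6 + 5\right)^{2} = 11^{2} = 121$)
$104 X{\left(\left(-1 + 4\right) 1 \right)} = 104 \cdot 121 = 12584$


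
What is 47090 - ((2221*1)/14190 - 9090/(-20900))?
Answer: 1269577544/26961 ≈ 47089.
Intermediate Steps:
47090 - ((2221*1)/14190 - 9090/(-20900)) = 47090 - (2221*(1/14190) - 9090*(-1/20900)) = 47090 - (2221/14190 + 909/2090) = 47090 - 1*15946/26961 = 47090 - 15946/26961 = 1269577544/26961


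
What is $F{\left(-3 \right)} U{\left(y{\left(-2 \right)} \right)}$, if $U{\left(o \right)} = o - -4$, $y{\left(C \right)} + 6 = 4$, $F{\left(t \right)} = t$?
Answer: $-6$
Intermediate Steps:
$y{\left(C \right)} = -2$ ($y{\left(C \right)} = -6 + 4 = -2$)
$U{\left(o \right)} = 4 + o$ ($U{\left(o \right)} = o + 4 = 4 + o$)
$F{\left(-3 \right)} U{\left(y{\left(-2 \right)} \right)} = - 3 \left(4 - 2\right) = \left(-3\right) 2 = -6$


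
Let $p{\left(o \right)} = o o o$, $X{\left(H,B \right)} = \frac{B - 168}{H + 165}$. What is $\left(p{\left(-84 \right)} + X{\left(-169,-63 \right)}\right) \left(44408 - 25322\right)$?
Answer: $- \frac{22622492655}{2} \approx -1.1311 \cdot 10^{10}$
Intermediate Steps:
$X{\left(H,B \right)} = \frac{-168 + B}{165 + H}$
$p{\left(o \right)} = o^{3}$ ($p{\left(o \right)} = o^{2} o = o^{3}$)
$\left(p{\left(-84 \right)} + X{\left(-169,-63 \right)}\right) \left(44408 - 25322\right) = \left(\left(-84\right)^{3} + \frac{-168 - 63}{165 - 169}\right) \left(44408 - 25322\right) = \left(-592704 + \frac{1}{-4} \left(-231\right)\right) 19086 = \left(-592704 - - \frac{231}{4}\right) 19086 = \left(-592704 + \frac{231}{4}\right) 19086 = \left(- \frac{2370585}{4}\right) 19086 = - \frac{22622492655}{2}$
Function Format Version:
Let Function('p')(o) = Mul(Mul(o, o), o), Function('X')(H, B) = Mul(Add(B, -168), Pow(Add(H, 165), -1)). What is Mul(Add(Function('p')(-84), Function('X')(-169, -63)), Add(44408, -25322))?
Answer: Rational(-22622492655, 2) ≈ -1.1311e+10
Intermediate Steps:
Function('X')(H, B) = Mul(Pow(Add(165, H), -1), Add(-168, B)) (Function('X')(H, B) = Mul(Add(-168, B), Pow(Add(165, H), -1)) = Mul(Pow(Add(165, H), -1), Add(-168, B)))
Function('p')(o) = Pow(o, 3) (Function('p')(o) = Mul(Pow(o, 2), o) = Pow(o, 3))
Mul(Add(Function('p')(-84), Function('X')(-169, -63)), Add(44408, -25322)) = Mul(Add(Pow(-84, 3), Mul(Pow(Add(165, -169), -1), Add(-168, -63))), Add(44408, -25322)) = Mul(Add(-592704, Mul(Pow(-4, -1), -231)), 19086) = Mul(Add(-592704, Mul(Rational(-1, 4), -231)), 19086) = Mul(Add(-592704, Rational(231, 4)), 19086) = Mul(Rational(-2370585, 4), 19086) = Rational(-22622492655, 2)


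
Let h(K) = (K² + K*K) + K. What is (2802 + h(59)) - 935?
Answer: 8888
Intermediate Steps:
h(K) = K + 2*K² (h(K) = (K² + K²) + K = 2*K² + K = K + 2*K²)
(2802 + h(59)) - 935 = (2802 + 59*(1 + 2*59)) - 935 = (2802 + 59*(1 + 118)) - 935 = (2802 + 59*119) - 935 = (2802 + 7021) - 935 = 9823 - 935 = 8888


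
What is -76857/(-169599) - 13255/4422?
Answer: -57823427/22726266 ≈ -2.5443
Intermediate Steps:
-76857/(-169599) - 13255/4422 = -76857*(-1/169599) - 13255*1/4422 = 25619/56533 - 1205/402 = -57823427/22726266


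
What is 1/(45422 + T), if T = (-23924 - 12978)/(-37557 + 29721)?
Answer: 3918/177981847 ≈ 2.2013e-5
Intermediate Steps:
T = 18451/3918 (T = -36902/(-7836) = -36902*(-1/7836) = 18451/3918 ≈ 4.7093)
1/(45422 + T) = 1/(45422 + 18451/3918) = 1/(177981847/3918) = 3918/177981847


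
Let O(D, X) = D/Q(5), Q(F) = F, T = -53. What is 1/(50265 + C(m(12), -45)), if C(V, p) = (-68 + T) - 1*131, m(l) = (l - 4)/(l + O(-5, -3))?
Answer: 1/50013 ≈ 1.9995e-5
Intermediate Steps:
O(D, X) = D/5
m(l) = (-4 + l)/(-1 + l) (m(l) = (l - 4)/(l + (⅕)*(-5)) = (-4 + l)/(l - 1) = (-4 + l)/(-1 + l))
C(V, p) = -252 (C(V, p) = (-68 - 53) - 1*131 = -121 - 131 = -252)
1/(50265 + C(m(12), -45)) = 1/(50265 - 252) = 1/50013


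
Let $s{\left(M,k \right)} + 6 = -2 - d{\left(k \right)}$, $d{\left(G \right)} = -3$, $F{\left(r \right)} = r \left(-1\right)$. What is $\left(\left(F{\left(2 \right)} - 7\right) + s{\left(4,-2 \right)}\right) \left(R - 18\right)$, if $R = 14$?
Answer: $56$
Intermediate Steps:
$F{\left(r \right)} = - r$
$s{\left(M,k \right)} = -5$ ($s{\left(M,k \right)} = -6 - -1 = -6 + \left(-2 + 3\right) = -6 + 1 = -5$)
$\left(\left(F{\left(2 \right)} - 7\right) + s{\left(4,-2 \right)}\right) \left(R - 18\right) = \left(\left(\left(-1\right) 2 - 7\right) - 5\right) \left(14 - 18\right) = \left(\left(-2 - 7\right) - 5\right) \left(14 - 18\right) = \left(-9 - 5\right) \left(-4\right) = \left(-14\right) \left(-4\right) = 56$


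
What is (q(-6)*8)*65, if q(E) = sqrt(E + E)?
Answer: 1040*I*sqrt(3) ≈ 1801.3*I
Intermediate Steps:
q(E) = sqrt(2)*sqrt(E) (q(E) = sqrt(2*E) = sqrt(2)*sqrt(E))
(q(-6)*8)*65 = ((sqrt(2)*sqrt(-6))*8)*65 = ((sqrt(2)*(I*sqrt(6)))*8)*65 = ((2*I*sqrt(3))*8)*65 = (16*I*sqrt(3))*65 = 1040*I*sqrt(3)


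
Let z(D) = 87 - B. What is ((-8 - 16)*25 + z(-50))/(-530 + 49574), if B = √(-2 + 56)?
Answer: -171/16348 - √6/16348 ≈ -0.010610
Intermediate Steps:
B = 3*√6 (B = √54 = 3*√6 ≈ 7.3485)
z(D) = 87 - 3*√6
((-8 - 16)*25 + z(-50))/(-530 + 49574) = ((-8 - 16)*25 + (87 - 3*√6))/(-530 + 49574) = (-24*25 + (87 - 3*√6))/49044 = (-600 + (87 - 3*√6))*(1/49044) = (-513 - 3*√6)*(1/49044) = -171/16348 - √6/16348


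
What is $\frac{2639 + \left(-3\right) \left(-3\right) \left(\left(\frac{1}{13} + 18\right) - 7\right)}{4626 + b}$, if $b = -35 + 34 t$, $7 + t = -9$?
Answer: $\frac{35603}{52611} \approx 0.67672$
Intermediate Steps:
$t = -16$ ($t = -7 - 9 = -16$)
$b = -579$ ($b = -35 + 34 \left(-16\right) = -35 - 544 = -579$)
$\frac{2639 + \left(-3\right) \left(-3\right) \left(\left(\frac{1}{13} + 18\right) - 7\right)}{4626 + b} = \frac{2639 + \left(-3\right) \left(-3\right) \left(\left(\frac{1}{13} + 18\right) - 7\right)}{4626 - 579} = \frac{2639 + 9 \left(\left(\frac{1}{13} + 18\right) - 7\right)}{4047} = \left(2639 + 9 \left(\frac{235}{13} - 7\right)\right) \frac{1}{4047} = \left(2639 + 9 \cdot \frac{144}{13}\right) \frac{1}{4047} = \left(2639 + \frac{1296}{13}\right) \frac{1}{4047} = \frac{35603}{13} \cdot \frac{1}{4047} = \frac{35603}{52611}$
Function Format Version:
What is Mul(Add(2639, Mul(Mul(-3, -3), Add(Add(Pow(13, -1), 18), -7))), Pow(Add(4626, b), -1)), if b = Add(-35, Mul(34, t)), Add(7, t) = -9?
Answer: Rational(35603, 52611) ≈ 0.67672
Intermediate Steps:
t = -16 (t = Add(-7, -9) = -16)
b = -579 (b = Add(-35, Mul(34, -16)) = Add(-35, -544) = -579)
Mul(Add(2639, Mul(Mul(-3, -3), Add(Add(Pow(13, -1), 18), -7))), Pow(Add(4626, b), -1)) = Mul(Add(2639, Mul(Mul(-3, -3), Add(Add(Pow(13, -1), 18), -7))), Pow(Add(4626, -579), -1)) = Mul(Add(2639, Mul(9, Add(Add(Rational(1, 13), 18), -7))), Pow(4047, -1)) = Mul(Add(2639, Mul(9, Add(Rational(235, 13), -7))), Rational(1, 4047)) = Mul(Add(2639, Mul(9, Rational(144, 13))), Rational(1, 4047)) = Mul(Add(2639, Rational(1296, 13)), Rational(1, 4047)) = Mul(Rational(35603, 13), Rational(1, 4047)) = Rational(35603, 52611)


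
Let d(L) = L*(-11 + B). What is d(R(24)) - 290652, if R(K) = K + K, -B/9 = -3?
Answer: -289884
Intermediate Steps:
B = 27 (B = -9*(-3) = 27)
R(K) = 2*K
d(L) = 16*L (d(L) = L*(-11 + 27) = L*16 = 16*L)
d(R(24)) - 290652 = 16*(2*24) - 290652 = 16*48 - 290652 = 768 - 290652 = -289884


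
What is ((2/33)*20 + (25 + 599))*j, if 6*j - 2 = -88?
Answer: -887176/99 ≈ -8961.4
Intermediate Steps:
j = -43/3 (j = 1/3 + (1/6)*(-88) = 1/3 - 44/3 = -43/3 ≈ -14.333)
((2/33)*20 + (25 + 599))*j = ((2/33)*20 + (25 + 599))*(-43/3) = ((2*(1/33))*20 + 624)*(-43/3) = ((2/33)*20 + 624)*(-43/3) = (40/33 + 624)*(-43/3) = (20632/33)*(-43/3) = -887176/99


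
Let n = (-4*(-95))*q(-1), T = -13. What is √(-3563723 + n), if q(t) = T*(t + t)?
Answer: I*√3553843 ≈ 1885.2*I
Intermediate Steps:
q(t) = -26*t (q(t) = -13*(t + t) = -26*t)
n = 9880 (n = (-4*(-95))*(-26*(-1)) = 380*26 = 9880)
√(-3563723 + n) = √(-3563723 + 9880) = √(-3553843) = I*√3553843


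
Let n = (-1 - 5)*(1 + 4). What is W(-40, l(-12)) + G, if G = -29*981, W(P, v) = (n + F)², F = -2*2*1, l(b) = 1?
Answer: -27293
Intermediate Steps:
n = -30 (n = -6*5 = -30)
F = -4 (F = -4*1 = -4)
W(P, v) = 1156 (W(P, v) = (-30 - 4)² = (-34)² = 1156)
G = -28449
W(-40, l(-12)) + G = 1156 - 28449 = -27293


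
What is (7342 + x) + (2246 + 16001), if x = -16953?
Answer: 8636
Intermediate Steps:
(7342 + x) + (2246 + 16001) = (7342 - 16953) + (2246 + 16001) = -9611 + 18247 = 8636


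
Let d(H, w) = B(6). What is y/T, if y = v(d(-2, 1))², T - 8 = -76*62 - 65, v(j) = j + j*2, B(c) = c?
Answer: -324/4769 ≈ -0.067939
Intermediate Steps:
d(H, w) = 6
v(j) = 3*j (v(j) = j + 2*j = 3*j)
T = -4769 (T = 8 + (-76*62 - 65) = 8 + (-4712 - 65) = 8 - 4777 = -4769)
y = 324 (y = (3*6)² = 18² = 324)
y/T = 324/(-4769) = 324*(-1/4769) = -324/4769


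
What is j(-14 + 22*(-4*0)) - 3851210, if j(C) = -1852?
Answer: -3853062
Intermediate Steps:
j(-14 + 22*(-4*0)) - 3851210 = -1852 - 3851210 = -3853062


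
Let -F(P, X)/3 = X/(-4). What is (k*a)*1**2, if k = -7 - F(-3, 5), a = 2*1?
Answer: -43/2 ≈ -21.500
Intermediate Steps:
F(P, X) = 3*X/4 (F(P, X) = -3*X/(-4) = -3*X*(-1)/4 = -(-3)*X/4 = 3*X/4)
a = 2
k = -43/4 (k = -7 - 3*5/4 = -7 - 1*15/4 = -7 - 15/4 = -43/4 ≈ -10.750)
(k*a)*1**2 = -43/4*2*1**2 = -43/2*1 = -43/2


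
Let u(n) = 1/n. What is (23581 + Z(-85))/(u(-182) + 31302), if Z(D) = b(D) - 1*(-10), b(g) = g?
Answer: 4278092/5696963 ≈ 0.75094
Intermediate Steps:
Z(D) = 10 + D (Z(D) = D - 1*(-10) = D + 10 = 10 + D)
(23581 + Z(-85))/(u(-182) + 31302) = (23581 + (10 - 85))/(1/(-182) + 31302) = (23581 - 75)/(-1/182 + 31302) = 23506/(5696963/182) = 23506*(182/5696963) = 4278092/5696963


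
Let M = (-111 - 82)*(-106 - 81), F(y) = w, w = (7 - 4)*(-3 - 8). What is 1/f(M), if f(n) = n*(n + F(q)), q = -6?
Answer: 1/1301369278 ≈ 7.6842e-10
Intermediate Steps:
w = -33 (w = 3*(-11) = -33)
F(y) = -33
M = 36091 (M = -193*(-187) = 36091)
f(n) = n*(-33 + n) (f(n) = n*(n - 33) = n*(-33 + n))
1/f(M) = 1/(36091*(-33 + 36091)) = 1/(36091*36058) = 1/1301369278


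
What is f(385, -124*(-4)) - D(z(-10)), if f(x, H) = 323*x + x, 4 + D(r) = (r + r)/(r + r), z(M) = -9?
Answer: 124743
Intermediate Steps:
D(r) = -3 (D(r) = -4 + (r + r)/(r + r) = -4 + (2*r)/((2*r)) = -4 + (2*r)*(1/(2*r)) = -4 + 1 = -3)
f(x, H) = 324*x
f(385, -124*(-4)) - D(z(-10)) = 324*385 - 1*(-3) = 124740 + 3 = 124743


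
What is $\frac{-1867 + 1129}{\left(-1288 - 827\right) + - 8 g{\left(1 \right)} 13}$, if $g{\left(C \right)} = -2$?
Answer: $\frac{738}{1907} \approx 0.387$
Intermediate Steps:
$\frac{-1867 + 1129}{\left(-1288 - 827\right) + - 8 g{\left(1 \right)} 13} = \frac{-1867 + 1129}{\left(-1288 - 827\right) + \left(-8\right) \left(-2\right) 13} = - \frac{738}{\left(-1288 - 827\right) + 16 \cdot 13} = - \frac{738}{-2115 + 208} = - \frac{738}{-1907} = \left(-738\right) \left(- \frac{1}{1907}\right) = \frac{738}{1907}$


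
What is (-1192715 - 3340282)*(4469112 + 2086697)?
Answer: -29717462529573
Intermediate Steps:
(-1192715 - 3340282)*(4469112 + 2086697) = -4532997*6555809 = -29717462529573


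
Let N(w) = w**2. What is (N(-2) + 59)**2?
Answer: 3969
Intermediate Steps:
(N(-2) + 59)**2 = ((-2)**2 + 59)**2 = (4 + 59)**2 = 63**2 = 3969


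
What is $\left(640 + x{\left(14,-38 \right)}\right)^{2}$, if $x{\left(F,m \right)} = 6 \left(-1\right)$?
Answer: $401956$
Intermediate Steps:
$x{\left(F,m \right)} = -6$
$\left(640 + x{\left(14,-38 \right)}\right)^{2} = \left(640 - 6\right)^{2} = 634^{2} = 401956$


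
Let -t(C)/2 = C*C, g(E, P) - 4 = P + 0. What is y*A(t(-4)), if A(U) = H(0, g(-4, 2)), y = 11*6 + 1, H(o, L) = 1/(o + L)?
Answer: 67/6 ≈ 11.167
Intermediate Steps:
g(E, P) = 4 + P (g(E, P) = 4 + (P + 0) = 4 + P)
t(C) = -2*C² (t(C) = -2*C*C = -2*C²)
H(o, L) = 1/(L + o)
y = 67 (y = 66 + 1 = 67)
A(U) = ⅙ (A(U) = 1/((4 + 2) + 0) = 1/(6 + 0) = 1/6 = ⅙)
y*A(t(-4)) = 67*(⅙) = 67/6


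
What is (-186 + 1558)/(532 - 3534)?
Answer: -686/1501 ≈ -0.45703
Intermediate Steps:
(-186 + 1558)/(532 - 3534) = 1372/(-3002) = 1372*(-1/3002) = -686/1501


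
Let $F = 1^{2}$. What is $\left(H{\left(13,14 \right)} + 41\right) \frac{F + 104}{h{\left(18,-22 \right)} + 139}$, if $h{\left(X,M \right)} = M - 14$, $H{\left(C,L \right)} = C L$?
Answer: $\frac{23415}{103} \approx 227.33$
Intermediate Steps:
$h{\left(X,M \right)} = -14 + M$
$F = 1$
$\left(H{\left(13,14 \right)} + 41\right) \frac{F + 104}{h{\left(18,-22 \right)} + 139} = \left(13 \cdot 14 + 41\right) \frac{1 + 104}{\left(-14 - 22\right) + 139} = \left(182 + 41\right) \frac{105}{-36 + 139} = 223 \cdot \frac{105}{103} = \frac{23415}{103}$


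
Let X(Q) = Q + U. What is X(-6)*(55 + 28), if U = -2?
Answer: -664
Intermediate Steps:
X(Q) = -2 + Q (X(Q) = Q - 2 = -2 + Q)
X(-6)*(55 + 28) = (-2 - 6)*(55 + 28) = -8*83 = -664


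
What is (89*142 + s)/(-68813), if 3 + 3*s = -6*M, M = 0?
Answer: -12637/68813 ≈ -0.18364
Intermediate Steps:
s = -1 (s = -1 + (-6*0)/3 = -1 + (1/3)*0 = -1 + 0 = -1)
(89*142 + s)/(-68813) = (89*142 - 1)/(-68813) = (12638 - 1)*(-1/68813) = 12637*(-1/68813) = -12637/68813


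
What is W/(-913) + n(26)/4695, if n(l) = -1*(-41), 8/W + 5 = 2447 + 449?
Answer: 108181243/12392372685 ≈ 0.0087297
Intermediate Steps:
W = 8/2891 (W = 8/(-5 + (2447 + 449)) = 8/(-5 + 2896) = 8/2891 ≈ 0.0027672)
n(l) = 41
W/(-913) + n(26)/4695 = (8/2891)/(-913) + 41/4695 = (8/2891)*(-1/913) + 41*(1/4695) = -8/2639483 + 41/4695 = 108181243/12392372685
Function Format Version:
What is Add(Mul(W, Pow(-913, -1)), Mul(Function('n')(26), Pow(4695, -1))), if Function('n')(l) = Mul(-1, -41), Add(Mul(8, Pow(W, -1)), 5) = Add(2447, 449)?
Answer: Rational(108181243, 12392372685) ≈ 0.0087297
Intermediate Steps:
W = Rational(8, 2891) (W = Mul(8, Pow(Add(-5, Add(2447, 449)), -1)) = Mul(8, Pow(Add(-5, 2896), -1)) = Mul(8, Pow(2891, -1)) = Mul(8, Rational(1, 2891)) = Rational(8, 2891) ≈ 0.0027672)
Function('n')(l) = 41
Add(Mul(W, Pow(-913, -1)), Mul(Function('n')(26), Pow(4695, -1))) = Add(Mul(Rational(8, 2891), Pow(-913, -1)), Mul(41, Pow(4695, -1))) = Add(Mul(Rational(8, 2891), Rational(-1, 913)), Mul(41, Rational(1, 4695))) = Add(Rational(-8, 2639483), Rational(41, 4695)) = Rational(108181243, 12392372685)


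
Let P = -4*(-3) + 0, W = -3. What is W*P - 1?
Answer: -37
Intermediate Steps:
P = 12 (P = 12 + 0 = 12)
W*P - 1 = -3*12 - 1 = -36 - 1 = -37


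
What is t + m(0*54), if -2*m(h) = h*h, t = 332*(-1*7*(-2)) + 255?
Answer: 4903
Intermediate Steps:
t = 4903 (t = 332*(-7*(-2)) + 255 = 332*14 + 255 = 4648 + 255 = 4903)
m(h) = -h²/2 (m(h) = -h*h/2 = -h²/2)
t + m(0*54) = 4903 - (0*54)²/2 = 4903 - ½*0² = 4903 - ½*0 = 4903 + 0 = 4903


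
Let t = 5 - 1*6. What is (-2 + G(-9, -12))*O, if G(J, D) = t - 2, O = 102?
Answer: -510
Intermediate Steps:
t = -1 (t = 5 - 6 = -1)
G(J, D) = -3 (G(J, D) = -1 - 2 = -3)
(-2 + G(-9, -12))*O = (-2 - 3)*102 = -5*102 = -510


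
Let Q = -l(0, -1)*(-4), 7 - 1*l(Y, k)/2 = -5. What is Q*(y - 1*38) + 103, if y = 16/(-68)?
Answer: -60649/17 ≈ -3567.6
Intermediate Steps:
y = -4/17 (y = 16*(-1/68) = -4/17 ≈ -0.23529)
l(Y, k) = 24 (l(Y, k) = 14 - 2*(-5) = 14 + 10 = 24)
Q = 96 (Q = -1*24*(-4) = -24*(-4) = 96)
Q*(y - 1*38) + 103 = 96*(-4/17 - 1*38) + 103 = 96*(-4/17 - 38) + 103 = 96*(-650/17) + 103 = -62400/17 + 103 = -60649/17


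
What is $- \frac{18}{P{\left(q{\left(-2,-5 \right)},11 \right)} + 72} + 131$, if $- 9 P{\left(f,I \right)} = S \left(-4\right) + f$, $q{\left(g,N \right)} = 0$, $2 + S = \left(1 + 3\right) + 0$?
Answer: $\frac{42887}{328} \approx 130.75$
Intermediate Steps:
$S = 2$ ($S = -2 + \left(\left(1 + 3\right) + 0\right) = -2 + \left(4 + 0\right) = -2 + 4 = 2$)
$P{\left(f,I \right)} = \frac{8}{9} - \frac{f}{9}$ ($P{\left(f,I \right)} = - \frac{2 \left(-4\right) + f}{9} = - \frac{-8 + f}{9} = \frac{8}{9} - \frac{f}{9}$)
$- \frac{18}{P{\left(q{\left(-2,-5 \right)},11 \right)} + 72} + 131 = - \frac{18}{\left(\frac{8}{9} - 0\right) + 72} + 131 = - \frac{18}{\left(\frac{8}{9} + 0\right) + 72} + 131 = - \frac{18}{\frac{8}{9} + 72} + 131 = - \frac{18}{\frac{656}{9}} + 131 = \left(-18\right) \frac{9}{656} + 131 = - \frac{81}{328} + 131 = \frac{42887}{328}$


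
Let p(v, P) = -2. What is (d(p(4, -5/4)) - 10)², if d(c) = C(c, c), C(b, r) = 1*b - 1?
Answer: 169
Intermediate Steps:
C(b, r) = -1 + b (C(b, r) = b - 1 = -1 + b)
d(c) = -1 + c
(d(p(4, -5/4)) - 10)² = ((-1 - 2) - 10)² = (-3 - 10)² = (-13)² = 169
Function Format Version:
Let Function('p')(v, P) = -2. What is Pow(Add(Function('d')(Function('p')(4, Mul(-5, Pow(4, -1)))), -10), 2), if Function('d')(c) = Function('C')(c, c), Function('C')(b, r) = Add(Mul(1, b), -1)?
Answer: 169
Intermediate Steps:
Function('C')(b, r) = Add(-1, b) (Function('C')(b, r) = Add(b, -1) = Add(-1, b))
Function('d')(c) = Add(-1, c)
Pow(Add(Function('d')(Function('p')(4, Mul(-5, Pow(4, -1)))), -10), 2) = Pow(Add(Add(-1, -2), -10), 2) = Pow(Add(-3, -10), 2) = Pow(-13, 2) = 169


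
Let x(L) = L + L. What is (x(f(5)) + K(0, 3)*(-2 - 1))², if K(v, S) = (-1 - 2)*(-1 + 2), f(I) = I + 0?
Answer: 361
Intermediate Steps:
f(I) = I
x(L) = 2*L
K(v, S) = -3 (K(v, S) = -3*1 = -3)
(x(f(5)) + K(0, 3)*(-2 - 1))² = (2*5 - 3*(-2 - 1))² = (10 - 3*(-3))² = (10 + 9)² = 19² = 361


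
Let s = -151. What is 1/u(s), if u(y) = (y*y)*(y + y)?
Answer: -1/6885902 ≈ -1.4522e-7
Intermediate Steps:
u(y) = 2*y**3 (u(y) = y**2*(2*y) = 2*y**3)
1/u(s) = 1/(2*(-151)**3) = 1/(2*(-3442951)) = 1/(-6885902) = -1/6885902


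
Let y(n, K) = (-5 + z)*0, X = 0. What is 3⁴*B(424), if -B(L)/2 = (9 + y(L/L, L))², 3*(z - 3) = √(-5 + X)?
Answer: -13122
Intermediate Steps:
z = 3 + I*√5/3 (z = 3 + √(-5 + 0)/3 = 3 + √(-5)/3 = 3 + (I*√5)/3 = 3 + I*√5/3 ≈ 3.0 + 0.74536*I)
y(n, K) = 0 (y(n, K) = (-5 + (3 + I*√5/3))*0 = (-2 + I*√5/3)*0 = 0)
B(L) = -162 (B(L) = -2*(9 + 0)² = -2*9² = -2*81 = -162)
3⁴*B(424) = 3⁴*(-162) = 81*(-162) = -13122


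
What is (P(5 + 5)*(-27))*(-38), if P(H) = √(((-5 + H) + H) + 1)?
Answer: 4104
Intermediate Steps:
P(H) = √(-4 + 2*H) (P(H) = √((-5 + 2*H) + 1) = √(-4 + 2*H))
(P(5 + 5)*(-27))*(-38) = (√(-4 + 2*(5 + 5))*(-27))*(-38) = (√(-4 + 2*10)*(-27))*(-38) = (√(-4 + 20)*(-27))*(-38) = (√16*(-27))*(-38) = (4*(-27))*(-38) = -108*(-38) = 4104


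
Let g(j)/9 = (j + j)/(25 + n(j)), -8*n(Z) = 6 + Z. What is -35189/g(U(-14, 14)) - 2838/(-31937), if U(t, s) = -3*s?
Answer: 9472903649/6898392 ≈ 1373.2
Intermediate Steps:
n(Z) = -3/4 - Z/8 (n(Z) = -(6 + Z)/8 = -3/4 - Z/8)
g(j) = 18*j/(97/4 - j/8) (g(j) = 9*((j + j)/(25 + (-3/4 - j/8))) = 9*((2*j)/(97/4 - j/8)) = 9*(2*j/(97/4 - j/8)) = 18*j/(97/4 - j/8))
-35189/g(U(-14, 14)) - 2838/(-31937) = -35189/((-144*(-3*14)/(-194 - 3*14))) - 2838/(-31937) = -35189/((-144*(-42)/(-194 - 42))) - 2838*(-1/31937) = -35189/((-144*(-42)/(-236))) + 2838/31937 = -35189/((-144*(-42)*(-1/236))) + 2838/31937 = -35189/(-1512/59) + 2838/31937 = -35189*(-59/1512) + 2838/31937 = 296593/216 + 2838/31937 = 9472903649/6898392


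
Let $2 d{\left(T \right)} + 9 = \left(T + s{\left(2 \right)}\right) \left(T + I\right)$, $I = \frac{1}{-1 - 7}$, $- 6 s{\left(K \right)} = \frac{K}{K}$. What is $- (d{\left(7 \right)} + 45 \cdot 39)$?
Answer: $- \frac{170303}{96} \approx -1774.0$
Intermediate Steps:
$s{\left(K \right)} = - \frac{1}{6}$ ($s{\left(K \right)} = - \frac{K \frac{1}{K}}{6} = \left(- \frac{1}{6}\right) 1 = - \frac{1}{6}$)
$I = - \frac{1}{8}$ ($I = \frac{1}{-8} = - \frac{1}{8} \approx -0.125$)
$d{\left(T \right)} = - \frac{9}{2} + \frac{\left(- \frac{1}{6} + T\right) \left(- \frac{1}{8} + T\right)}{2}$ ($d{\left(T \right)} = - \frac{9}{2} + \frac{\left(T - \frac{1}{6}\right) \left(T - \frac{1}{8}\right)}{2} = - \frac{9}{2} + \frac{\left(- \frac{1}{6} + T\right) \left(- \frac{1}{8} + T\right)}{2}$)
$- (d{\left(7 \right)} + 45 \cdot 39) = - (\left(- \frac{431}{96} + \frac{7^{2}}{2} - \frac{49}{48}\right) + 45 \cdot 39) = - (\left(- \frac{431}{96} + \frac{1}{2} \cdot 49 - \frac{49}{48}\right) + 1755) = - (\left(- \frac{431}{96} + \frac{49}{2} - \frac{49}{48}\right) + 1755) = - (\frac{1823}{96} + 1755) = \left(-1\right) \frac{170303}{96} = - \frac{170303}{96}$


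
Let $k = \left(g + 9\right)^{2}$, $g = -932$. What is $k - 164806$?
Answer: $687123$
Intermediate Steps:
$k = 851929$ ($k = \left(-932 + 9\right)^{2} = \left(-923\right)^{2} = 851929$)
$k - 164806 = 851929 - 164806 = 687123$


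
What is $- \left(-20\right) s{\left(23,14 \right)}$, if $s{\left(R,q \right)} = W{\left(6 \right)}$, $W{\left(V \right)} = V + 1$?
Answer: $140$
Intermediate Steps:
$W{\left(V \right)} = 1 + V$
$s{\left(R,q \right)} = 7$ ($s{\left(R,q \right)} = 1 + 6 = 7$)
$- \left(-20\right) s{\left(23,14 \right)} = - \left(-20\right) 7 = \left(-1\right) \left(-140\right) = 140$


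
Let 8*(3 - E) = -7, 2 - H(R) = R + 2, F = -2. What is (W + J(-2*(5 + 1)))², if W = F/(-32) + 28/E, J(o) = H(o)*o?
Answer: 4598060481/246016 ≈ 18690.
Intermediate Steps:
H(R) = -R (H(R) = 2 - (R + 2) = 2 - (2 + R) = 2 + (-2 - R) = -R)
E = 31/8 (E = 3 - ⅛*(-7) = 3 + 7/8 = 31/8 ≈ 3.8750)
J(o) = -o² (J(o) = (-o)*o = -o²)
W = 3615/496 (W = -2/(-32) + 28/(31/8) = -2*(-1/32) + 28*(8/31) = 1/16 + 224/31 = 3615/496 ≈ 7.2883)
(W + J(-2*(5 + 1)))² = (3615/496 - (-2*(5 + 1))²)² = (3615/496 - (-2*6)²)² = (3615/496 - 1*(-12)²)² = (3615/496 - 1*144)² = (3615/496 - 144)² = (-67809/496)² = 4598060481/246016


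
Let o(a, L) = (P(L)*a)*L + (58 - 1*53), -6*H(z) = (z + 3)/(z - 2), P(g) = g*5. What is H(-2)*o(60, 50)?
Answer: 750005/24 ≈ 31250.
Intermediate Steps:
P(g) = 5*g
H(z) = -(3 + z)/(6*(-2 + z)) (H(z) = -(z + 3)/(6*(z - 2)) = -(3 + z)/(6*(-2 + z)))
o(a, L) = 5 + 5*a*L² (o(a, L) = ((5*L)*a)*L + (58 - 1*53) = (5*L*a)*L + (58 - 53) = 5*a*L² + 5 = 5 + 5*a*L²)
H(-2)*o(60, 50) = ((-3 - 1*(-2))/(6*(-2 - 2)))*(5 + 5*60*50²) = ((⅙)*(-3 + 2)/(-4))*(5 + 5*60*2500) = ((⅙)*(-¼)*(-1))*(5 + 750000) = (1/24)*750005 = 750005/24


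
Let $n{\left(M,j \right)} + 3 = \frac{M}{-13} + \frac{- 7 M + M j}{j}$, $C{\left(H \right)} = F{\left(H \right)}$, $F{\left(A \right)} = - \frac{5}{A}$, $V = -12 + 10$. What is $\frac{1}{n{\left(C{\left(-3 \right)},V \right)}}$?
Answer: $\frac{78}{341} \approx 0.22874$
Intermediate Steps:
$V = -2$
$C{\left(H \right)} = - \frac{5}{H}$
$n{\left(M,j \right)} = -3 - \frac{M}{13} + \frac{- 7 M + M j}{j}$ ($n{\left(M,j \right)} = -3 + \left(\frac{M}{-13} + \frac{- 7 M + M j}{j}\right) = -3 + \left(M \left(- \frac{1}{13}\right) + \frac{- 7 M + M j}{j}\right) = -3 - \left(\frac{M}{13} - \frac{- 7 M + M j}{j}\right) = -3 - \frac{M}{13} + \frac{- 7 M + M j}{j}$)
$\frac{1}{n{\left(C{\left(-3 \right)},V \right)}} = \frac{1}{-3 + \frac{12 \left(- \frac{5}{-3}\right)}{13} - \frac{7 \left(- \frac{5}{-3}\right)}{-2}} = \frac{1}{-3 + \frac{12 \left(\left(-5\right) \left(- \frac{1}{3}\right)\right)}{13} - 7 \left(\left(-5\right) \left(- \frac{1}{3}\right)\right) \left(- \frac{1}{2}\right)} = \frac{1}{-3 + \frac{12}{13} \cdot \frac{5}{3} - \frac{35}{3} \left(- \frac{1}{2}\right)} = \frac{1}{-3 + \frac{20}{13} + \frac{35}{6}} = \frac{1}{\frac{341}{78}} = \frac{78}{341}$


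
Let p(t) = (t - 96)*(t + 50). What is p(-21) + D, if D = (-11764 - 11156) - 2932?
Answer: -29245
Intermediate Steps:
p(t) = (-96 + t)*(50 + t)
D = -25852 (D = -22920 - 2932 = -25852)
p(-21) + D = (-4800 + (-21)**2 - 46*(-21)) - 25852 = (-4800 + 441 + 966) - 25852 = -3393 - 25852 = -29245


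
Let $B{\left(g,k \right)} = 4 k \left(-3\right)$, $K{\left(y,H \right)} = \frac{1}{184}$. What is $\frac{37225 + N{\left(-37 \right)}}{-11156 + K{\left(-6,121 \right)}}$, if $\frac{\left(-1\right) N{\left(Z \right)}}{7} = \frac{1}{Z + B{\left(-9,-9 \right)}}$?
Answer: $- \frac{486306112}{145741913} \approx -3.3368$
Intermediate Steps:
$K{\left(y,H \right)} = \frac{1}{184}$
$B{\left(g,k \right)} = - 12 k$
$N{\left(Z \right)} = - \frac{7}{108 + Z}$ ($N{\left(Z \right)} = - \frac{7}{Z - -108} = - \frac{7}{Z + 108} = - \frac{7}{108 + Z}$)
$\frac{37225 + N{\left(-37 \right)}}{-11156 + K{\left(-6,121 \right)}} = \frac{37225 - \frac{7}{108 - 37}}{-11156 + \frac{1}{184}} = \frac{37225 - \frac{7}{71}}{- \frac{2052703}{184}} = \left(37225 - \frac{7}{71}\right) \left(- \frac{184}{2052703}\right) = \frac{2642968}{71} \left(- \frac{184}{2052703}\right) = - \frac{486306112}{145741913}$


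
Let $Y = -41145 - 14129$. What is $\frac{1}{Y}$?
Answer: $- \frac{1}{55274} \approx -1.8092 \cdot 10^{-5}$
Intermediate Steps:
$Y = -55274$
$\frac{1}{Y} = \frac{1}{-55274} = - \frac{1}{55274}$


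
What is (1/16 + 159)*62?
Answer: 78895/8 ≈ 9861.9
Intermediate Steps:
(1/16 + 159)*62 = (2545/16)*62 = 78895/8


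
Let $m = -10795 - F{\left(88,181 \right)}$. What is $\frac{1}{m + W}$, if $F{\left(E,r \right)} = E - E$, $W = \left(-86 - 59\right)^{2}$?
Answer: $\frac{1}{10230} \approx 9.7752 \cdot 10^{-5}$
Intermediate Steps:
$W = 21025$ ($W = \left(-145\right)^{2} = 21025$)
$F{\left(E,r \right)} = 0$
$m = -10795$ ($m = -10795 - 0 = -10795 + 0 = -10795$)
$\frac{1}{m + W} = \frac{1}{-10795 + 21025} = \frac{1}{10230}$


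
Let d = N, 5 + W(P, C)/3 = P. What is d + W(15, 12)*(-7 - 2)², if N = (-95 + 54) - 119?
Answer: 2270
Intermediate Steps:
W(P, C) = -15 + 3*P
N = -160 (N = -41 - 119 = -160)
d = -160
d + W(15, 12)*(-7 - 2)² = -160 + (-15 + 3*15)*(-7 - 2)² = -160 + (-15 + 45)*(-9)² = -160 + 30*81 = -160 + 2430 = 2270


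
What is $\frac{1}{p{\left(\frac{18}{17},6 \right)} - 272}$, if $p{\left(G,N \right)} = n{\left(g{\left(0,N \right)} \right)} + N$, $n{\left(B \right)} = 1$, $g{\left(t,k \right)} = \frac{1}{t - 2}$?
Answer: $- \frac{1}{265} \approx -0.0037736$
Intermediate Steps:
$g{\left(t,k \right)} = \frac{1}{-2 + t}$
$p{\left(G,N \right)} = 1 + N$
$\frac{1}{p{\left(\frac{18}{17},6 \right)} - 272} = \frac{1}{\left(1 + 6\right) - 272} = \frac{1}{7 - 272} = \frac{1}{-265} = - \frac{1}{265}$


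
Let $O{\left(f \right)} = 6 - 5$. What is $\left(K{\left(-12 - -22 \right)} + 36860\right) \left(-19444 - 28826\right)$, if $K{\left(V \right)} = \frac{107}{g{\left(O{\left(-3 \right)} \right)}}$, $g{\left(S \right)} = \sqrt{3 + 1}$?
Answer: $-1781814645$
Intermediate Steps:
$O{\left(f \right)} = 1$ ($O{\left(f \right)} = 6 - 5 = 1$)
$g{\left(S \right)} = 2$ ($g{\left(S \right)} = \sqrt{4} = 2$)
$K{\left(V \right)} = \frac{107}{2}$
$\left(K{\left(-12 - -22 \right)} + 36860\right) \left(-19444 - 28826\right) = \left(\frac{107}{2} + 36860\right) \left(-19444 - 28826\right) = \frac{73827}{2} \left(-48270\right) = -1781814645$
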